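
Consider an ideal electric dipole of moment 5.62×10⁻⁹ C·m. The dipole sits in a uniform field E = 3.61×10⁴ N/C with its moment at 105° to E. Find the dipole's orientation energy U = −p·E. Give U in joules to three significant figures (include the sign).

U = −p·E = −pE cosθ.
U = −(5.62×10⁻⁹)(3.61×10⁴)·cos105° = 5.251×10⁻⁵ J.

U ≈ 5.25×10⁻⁵ J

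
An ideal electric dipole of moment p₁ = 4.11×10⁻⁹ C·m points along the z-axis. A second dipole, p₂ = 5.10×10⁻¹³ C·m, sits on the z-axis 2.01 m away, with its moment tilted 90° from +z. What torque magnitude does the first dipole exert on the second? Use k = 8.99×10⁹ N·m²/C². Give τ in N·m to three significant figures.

τ ≈ 4.64×10⁻¹² N·m

The second dipole sits on the axis of the first, so the field there is axial: E₁ = 2kp₁/r³ along +z.
E₁ = 2(8.99×10⁹)(4.11×10⁻⁹)/(2.01)³ = 9.100 N/C.
Torque on the second dipole: τ = p₂ E₁ sinθ.
τ = (5.10×10⁻¹³)(9.100)·sin90° = 4.641×10⁻¹² N·m.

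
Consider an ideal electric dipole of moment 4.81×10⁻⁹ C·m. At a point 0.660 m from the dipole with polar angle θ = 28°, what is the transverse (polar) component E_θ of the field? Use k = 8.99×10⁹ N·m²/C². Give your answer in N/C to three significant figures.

For a dipole, E_θ = (kp sinθ)/r³.
kp/r³ = (8.99×10⁹)(4.81×10⁻⁹)/(0.660)³ = 150.4 N/C.
E_θ = 150.4·sin28° = 70.61 N/C.

E_θ ≈ 70.6 N/C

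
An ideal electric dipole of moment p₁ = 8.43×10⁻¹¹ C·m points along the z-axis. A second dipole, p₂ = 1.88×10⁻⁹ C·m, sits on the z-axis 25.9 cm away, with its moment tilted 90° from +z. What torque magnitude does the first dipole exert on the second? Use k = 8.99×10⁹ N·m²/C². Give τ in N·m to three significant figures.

τ ≈ 1.64×10⁻⁷ N·m

The second dipole sits on the axis of the first, so the field there is axial: E₁ = 2kp₁/r³ along +z.
E₁ = 2(8.99×10⁹)(8.43×10⁻¹¹)/(0.259)³ = 87.24 N/C.
Torque on the second dipole: τ = p₂ E₁ sinθ.
τ = (1.88×10⁻⁹)(87.24)·sin90° = 1.640×10⁻⁷ N·m.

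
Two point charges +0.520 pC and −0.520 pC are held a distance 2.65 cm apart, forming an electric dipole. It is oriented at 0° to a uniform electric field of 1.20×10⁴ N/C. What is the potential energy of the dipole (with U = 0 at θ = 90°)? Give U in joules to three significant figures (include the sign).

U ≈ -1.65×10⁻¹⁰ J

Dipole moment p = qd = (5.20×10⁻¹³ C)(0.0265 m) = 1.378×10⁻¹⁴ C·m.
U = −p·E = −pE cosθ.
U = −(1.378×10⁻¹⁴)(1.20×10⁴)·cos0° = -1.654×10⁻¹⁰ J.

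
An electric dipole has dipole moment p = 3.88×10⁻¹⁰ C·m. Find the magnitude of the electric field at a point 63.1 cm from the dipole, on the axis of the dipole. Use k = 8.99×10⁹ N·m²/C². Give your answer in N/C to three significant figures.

On the dipole axis E = 2kp/r³.
E = 2·(8.99×10⁹)(3.88×10⁻¹⁰) / (0.631)³ = 27.77 N/C.

E ≈ 27.8 N/C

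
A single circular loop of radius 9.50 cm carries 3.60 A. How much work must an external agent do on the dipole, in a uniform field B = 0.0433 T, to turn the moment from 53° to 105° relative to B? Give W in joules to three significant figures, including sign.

Magnetic moment m = IA = Iπa² = (3.60)·π·(0.0950)² = 0.1021 A·m².
W_ext = ΔU = −mB cosθ₂ + mB cosθ₁ = mB(cosθ₁ − cosθ₂).
W = (0.1021)(0.0433)·(cos53° − cos105°) = (0.004421)·(+0.8606) = 0.003805 J.

W ≈ 0.00380 J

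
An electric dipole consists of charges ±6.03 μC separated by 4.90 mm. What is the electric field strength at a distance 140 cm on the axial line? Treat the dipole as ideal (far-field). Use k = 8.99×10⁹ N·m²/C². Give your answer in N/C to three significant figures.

Dipole moment p = qd = (6.03×10⁻⁶ C)(0.00490 m) = 2.955×10⁻⁸ C·m.
On the dipole axis E = 2kp/r³.
E = 2·(8.99×10⁹)(2.955×10⁻⁸) / (1.40)³ = 193.6 N/C.

E ≈ 194 N/C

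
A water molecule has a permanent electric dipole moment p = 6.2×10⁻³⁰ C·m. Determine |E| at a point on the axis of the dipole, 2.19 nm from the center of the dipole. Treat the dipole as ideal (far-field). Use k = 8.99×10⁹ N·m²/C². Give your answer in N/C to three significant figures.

On the dipole axis E = 2kp/r³.
E = 2·(8.99×10⁹)(6.20×10⁻³⁰) / (2.19×10⁻⁹)³ = 1.061×10⁷ N/C.

E ≈ 1.06×10⁷ N/C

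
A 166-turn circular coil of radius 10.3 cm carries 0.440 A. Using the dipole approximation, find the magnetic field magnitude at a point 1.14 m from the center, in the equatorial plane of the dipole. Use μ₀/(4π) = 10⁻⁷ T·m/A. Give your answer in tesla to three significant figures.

m = NIA = NIπa² = 166·(0.440)·π·(0.103)² = 2.434 A·m².
In the equatorial plane B = (μ₀/4π)·m/r³ (half the axial value).
B = (10⁻⁷)·(2.434) / (1.14)³ = 1.643×10⁻⁷ T.

B ≈ 1.64×10⁻⁷ T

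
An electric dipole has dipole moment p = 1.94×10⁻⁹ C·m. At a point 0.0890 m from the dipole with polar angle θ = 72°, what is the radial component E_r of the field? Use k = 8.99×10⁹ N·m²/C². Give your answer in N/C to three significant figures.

E_r ≈ 1.53×10⁴ N/C

For a dipole, E_r = (2kp cosθ)/r³.
kp/r³ = (8.99×10⁹)(1.94×10⁻⁹)/(0.0890)³ = 2.474×10⁴ N/C.
E_r = 2·2.474×10⁴·cos72° = 1.529×10⁴ N/C.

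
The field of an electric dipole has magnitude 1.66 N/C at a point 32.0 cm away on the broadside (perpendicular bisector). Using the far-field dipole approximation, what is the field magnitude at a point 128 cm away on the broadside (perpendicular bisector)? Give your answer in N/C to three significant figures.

E ≈ 0.0259 N/C

Dipole fields scale as 1/r³ in the far field; the geometry is the same at both points.
E₂ = E₁ · (r₁/r₂)³ = 1.66 · (32.0/128)³.
(r₁/r₂)³ = (0.25)³ = 0.01562.
E₂ ≈ 0.02594 N/C.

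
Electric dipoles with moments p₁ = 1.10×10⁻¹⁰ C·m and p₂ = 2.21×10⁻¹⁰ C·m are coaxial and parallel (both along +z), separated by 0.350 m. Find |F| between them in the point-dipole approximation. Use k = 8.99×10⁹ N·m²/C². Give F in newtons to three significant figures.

On-axis field of dipole 1 at distance r: E = 2kp₁/r³. Force on dipole 2 is F = p₂·dE/dr (gradient along axis).
dE/dr = −6kp₁/r⁴, so |F| = 6kp₁p₂/r⁴ (attractive for aligned moments).
F = 6(8.99×10⁹)(1.10×10⁻¹⁰)(2.21×10⁻¹⁰)/(0.350)⁴ = 8.738×10⁻⁸ N.

F ≈ 8.74×10⁻⁸ N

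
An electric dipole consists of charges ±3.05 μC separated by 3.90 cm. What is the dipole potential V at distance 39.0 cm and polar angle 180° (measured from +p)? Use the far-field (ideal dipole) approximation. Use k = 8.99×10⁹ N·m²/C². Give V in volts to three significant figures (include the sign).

Dipole moment p = qd = (3.05×10⁻⁶ C)(0.0390 m) = 1.19×10⁻⁷ C·m.
The dipole potential is V = kp cosθ / r².
V = (8.99×10⁹)(1.19×10⁻⁷)·cos180° / (0.390)² = -7034 V.

V ≈ -7030 V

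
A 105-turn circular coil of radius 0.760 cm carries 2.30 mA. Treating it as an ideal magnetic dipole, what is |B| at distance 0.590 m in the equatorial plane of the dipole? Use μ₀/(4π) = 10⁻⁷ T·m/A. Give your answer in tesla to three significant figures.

m = NIA = NIπa² = 105·(0.00230)·π·(0.00760)² = 4.382×10⁻⁵ A·m².
In the equatorial plane B = (μ₀/4π)·m/r³ (half the axial value).
B = (10⁻⁷)·(4.382×10⁻⁵) / (0.590)³ = 2.134×10⁻¹¹ T.

B ≈ 2.13×10⁻¹¹ T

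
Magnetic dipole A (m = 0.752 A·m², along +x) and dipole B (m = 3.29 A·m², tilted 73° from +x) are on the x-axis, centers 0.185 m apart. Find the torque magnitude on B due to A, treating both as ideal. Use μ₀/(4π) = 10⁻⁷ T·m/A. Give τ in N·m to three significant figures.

Dipole B is on the axis of dipole A, so B₁ there is axial: B₁ = (μ₀/4π)·2m₁/r³ along +x.
B₁ = 2(10⁻⁷)(0.752)/(0.185)³ = 2.375×10⁻⁵ T.
τ = m₂ B₁ sinθ.
τ = (3.29)(2.375×10⁻⁵)·sin73° = 7.474×10⁻⁵ N·m.

τ ≈ 7.47×10⁻⁵ N·m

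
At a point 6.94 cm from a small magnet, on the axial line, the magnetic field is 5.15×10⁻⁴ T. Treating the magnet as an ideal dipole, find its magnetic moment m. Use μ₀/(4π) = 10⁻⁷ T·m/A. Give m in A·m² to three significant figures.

On axis B = (μ₀/4π)·2m/r³, so m = Br³·4π/(μ₀·2).
m = (5.15×10⁻⁴)·(0.0694)³ / (2·10⁻⁷) = 0.8607 A·m².

m ≈ 0.861 A·m²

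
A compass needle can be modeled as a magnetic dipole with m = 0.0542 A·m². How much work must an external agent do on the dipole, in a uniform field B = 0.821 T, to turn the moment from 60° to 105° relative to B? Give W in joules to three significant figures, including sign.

W ≈ 0.0338 J

W_ext = ΔU = −mB cosθ₂ + mB cosθ₁ = mB(cosθ₁ − cosθ₂).
W = (0.0542)(0.821)·(cos60° − cos105°) = (0.04450)·(+0.7588) = 0.03377 J.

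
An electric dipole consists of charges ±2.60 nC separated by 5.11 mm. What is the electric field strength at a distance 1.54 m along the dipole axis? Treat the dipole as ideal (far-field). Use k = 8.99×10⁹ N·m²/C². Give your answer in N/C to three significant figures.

E ≈ 0.0654 N/C

Dipole moment p = qd = (2.60×10⁻⁹ C)(0.00511 m) = 1.329×10⁻¹¹ C·m.
On the dipole axis E = 2kp/r³.
E = 2·(8.99×10⁹)(1.329×10⁻¹¹) / (1.54)³ = 0.06543 N/C.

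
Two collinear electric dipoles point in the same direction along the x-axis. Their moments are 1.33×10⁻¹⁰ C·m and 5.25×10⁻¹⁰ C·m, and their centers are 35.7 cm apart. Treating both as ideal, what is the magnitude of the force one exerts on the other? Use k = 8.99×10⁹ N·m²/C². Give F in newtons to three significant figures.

F ≈ 2.32×10⁻⁷ N

On-axis field of dipole 1 at distance r: E = 2kp₁/r³. Force on dipole 2 is F = p₂·dE/dr (gradient along axis).
dE/dr = −6kp₁/r⁴, so |F| = 6kp₁p₂/r⁴ (attractive for aligned moments).
F = 6(8.99×10⁹)(1.33×10⁻¹⁰)(5.25×10⁻¹⁰)/(0.357)⁴ = 2.319×10⁻⁷ N.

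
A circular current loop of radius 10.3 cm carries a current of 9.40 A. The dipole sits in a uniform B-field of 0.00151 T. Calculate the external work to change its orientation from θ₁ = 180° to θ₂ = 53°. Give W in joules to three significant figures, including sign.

Magnetic moment m = IA = Iπa² = (9.40)·π·(0.103)² = 0.3133 A·m².
W_ext = ΔU = −mB cosθ₂ + mB cosθ₁ = mB(cosθ₁ − cosθ₂).
W = (0.3133)(0.00151)·(cos180° − cos53°) = (4.731×10⁻⁴)·(-1.6018) = -7.578×10⁻⁴ J.

W ≈ -7.58×10⁻⁴ J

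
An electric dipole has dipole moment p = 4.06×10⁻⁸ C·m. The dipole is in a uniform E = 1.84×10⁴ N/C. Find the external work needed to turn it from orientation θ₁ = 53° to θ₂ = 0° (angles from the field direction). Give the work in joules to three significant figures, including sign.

W ≈ -2.97×10⁻⁴ J

W_ext = ΔU = U(θ₂) − U(θ₁) = −pE cosθ₂ − (−pE cosθ₁) = pE(cosθ₁ − cosθ₂).
W = (4.06×10⁻⁸)(1.84×10⁴)·(cos53° − cos0°) = (7.470×10⁻⁴)·(-0.3982) = -2.975×10⁻⁴ J.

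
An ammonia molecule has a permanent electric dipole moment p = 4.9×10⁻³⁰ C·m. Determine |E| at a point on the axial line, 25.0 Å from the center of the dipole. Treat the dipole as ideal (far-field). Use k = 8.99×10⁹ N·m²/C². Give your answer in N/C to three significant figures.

On the dipole axis E = 2kp/r³.
E = 2·(8.99×10⁹)(4.90×10⁻³⁰) / (2.50×10⁻⁹)³ = 5.639×10⁶ N/C.

E ≈ 5.64×10⁶ N/C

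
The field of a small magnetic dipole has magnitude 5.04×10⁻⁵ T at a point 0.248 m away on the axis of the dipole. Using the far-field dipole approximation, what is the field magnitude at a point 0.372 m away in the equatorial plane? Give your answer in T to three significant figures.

Dipole fields scale as 1/r³ in the far field.
The axial field is twice the equatorial field at the same r, so the geometry factor is 1/2.
B₂ = B₁ · (1/2) · (r₁/r₂)³ = 5.04×10⁻⁵ · 0.5 · (0.248/0.372)³.
(r₁/r₂)³ = (0.6667)³ = 0.2963.
B₂ ≈ 7.467×10⁻⁶ T.

B ≈ 7.47×10⁻⁶ T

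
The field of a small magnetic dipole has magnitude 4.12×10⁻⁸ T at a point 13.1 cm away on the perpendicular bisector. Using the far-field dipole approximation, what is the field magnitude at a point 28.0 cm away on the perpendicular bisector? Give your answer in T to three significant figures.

B ≈ 4.22×10⁻⁹ T

Dipole fields scale as 1/r³ in the far field; the geometry is the same at both points.
B₂ = B₁ · (r₁/r₂)³ = 4.12×10⁻⁸ · (13.1/28.0)³.
(r₁/r₂)³ = (0.4679)³ = 0.1024.
B₂ ≈ 4.219×10⁻⁹ T.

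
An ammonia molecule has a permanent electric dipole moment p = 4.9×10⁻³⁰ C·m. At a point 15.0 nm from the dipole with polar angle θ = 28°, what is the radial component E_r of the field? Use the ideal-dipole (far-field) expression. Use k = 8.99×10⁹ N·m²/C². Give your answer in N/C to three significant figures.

For a dipole, E_r = (2kp cosθ)/r³.
kp/r³ = (8.99×10⁹)(4.90×10⁻³⁰)/(1.50×10⁻⁸)³ = 1.305×10⁴ N/C.
E_r = 2·1.305×10⁴·cos28° = 2.305×10⁴ N/C.

E_r ≈ 2.30×10⁴ N/C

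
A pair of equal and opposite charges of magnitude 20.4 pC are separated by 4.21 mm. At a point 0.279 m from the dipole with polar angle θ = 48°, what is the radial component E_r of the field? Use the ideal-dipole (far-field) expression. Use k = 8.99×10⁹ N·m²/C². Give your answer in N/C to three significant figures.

Dipole moment p = qd = (2.04×10⁻¹¹ C)(0.00421 m) = 8.588×10⁻¹⁴ C·m.
For a dipole, E_r = (2kp cosθ)/r³.
kp/r³ = (8.99×10⁹)(8.588×10⁻¹⁴)/(0.279)³ = 0.03555 N/C.
E_r = 2·0.03555·cos48° = 0.04758 N/C.

E_r ≈ 0.0476 N/C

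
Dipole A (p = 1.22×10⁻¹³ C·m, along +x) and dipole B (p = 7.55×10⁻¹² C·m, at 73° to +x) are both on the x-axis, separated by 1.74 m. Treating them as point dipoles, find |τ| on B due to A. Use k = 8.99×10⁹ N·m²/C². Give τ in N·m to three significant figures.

The second dipole sits on the axis of the first, so the field there is axial: E₁ = 2kp₁/r³ along +x.
E₁ = 2(8.99×10⁹)(1.22×10⁻¹³)/(1.74)³ = 4.164×10⁻⁴ N/C.
Torque on the second dipole: τ = p₂ E₁ sinθ.
τ = (7.55×10⁻¹²)(4.164×10⁻⁴)·sin73° = 3.006×10⁻¹⁵ N·m.

τ ≈ 3.01×10⁻¹⁵ N·m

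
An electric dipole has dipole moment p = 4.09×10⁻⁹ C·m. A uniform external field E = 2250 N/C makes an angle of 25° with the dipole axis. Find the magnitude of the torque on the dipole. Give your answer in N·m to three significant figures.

τ ≈ 3.89×10⁻⁶ N·m

Torque on an electric dipole: τ = pE sinθ.
τ = (4.09×10⁻⁹)(2250)·sin25° = 3.889×10⁻⁶ N·m.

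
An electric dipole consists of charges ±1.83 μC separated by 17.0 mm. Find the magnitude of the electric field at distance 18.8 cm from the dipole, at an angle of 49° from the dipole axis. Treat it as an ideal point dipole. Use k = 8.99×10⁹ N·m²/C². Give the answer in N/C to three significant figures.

Dipole moment p = qd = (1.83×10⁻⁶ C)(0.0170 m) = 3.111×10⁻⁸ C·m.
At angle θ the dipole field magnitude is E = (kp/r³)·√(1 + 3cos²θ).
kp/r³ = (8.99×10⁹)(3.111×10⁻⁸) / (0.188)³ = 4.209×10⁴ N/C.
√(1 + 3cos²49°) = √(1 + 3·0.4304) = √2.2912 ≈ 1.5137.
E ≈ 4.209×10⁴ × 1.514 = 6.371×10⁴ N/C.

E ≈ 6.37×10⁴ N/C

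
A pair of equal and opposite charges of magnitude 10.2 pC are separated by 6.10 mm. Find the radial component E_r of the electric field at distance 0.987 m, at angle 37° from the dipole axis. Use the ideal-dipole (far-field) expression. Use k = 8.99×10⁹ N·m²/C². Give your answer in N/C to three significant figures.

Dipole moment p = qd = (1.02×10⁻¹¹ C)(0.00610 m) = 6.222×10⁻¹⁴ C·m.
For a dipole, E_r = (2kp cosθ)/r³.
kp/r³ = (8.99×10⁹)(6.222×10⁻¹⁴)/(0.987)³ = 5.818×10⁻⁴ N/C.
E_r = 2·5.818×10⁻⁴·cos37° = 9.292×10⁻⁴ N/C.

E_r ≈ 9.29×10⁻⁴ N/C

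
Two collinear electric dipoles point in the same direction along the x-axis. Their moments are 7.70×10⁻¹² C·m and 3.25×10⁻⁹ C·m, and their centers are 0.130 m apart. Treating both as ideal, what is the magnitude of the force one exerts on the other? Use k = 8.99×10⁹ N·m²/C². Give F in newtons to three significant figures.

On-axis field of dipole 1 at distance r: E = 2kp₁/r³. Force on dipole 2 is F = p₂·dE/dr (gradient along axis).
dE/dr = −6kp₁/r⁴, so |F| = 6kp₁p₂/r⁴ (attractive for aligned moments).
F = 6(8.99×10⁹)(7.70×10⁻¹²)(3.25×10⁻⁹)/(0.130)⁴ = 4.726×10⁻⁶ N.

F ≈ 4.73×10⁻⁶ N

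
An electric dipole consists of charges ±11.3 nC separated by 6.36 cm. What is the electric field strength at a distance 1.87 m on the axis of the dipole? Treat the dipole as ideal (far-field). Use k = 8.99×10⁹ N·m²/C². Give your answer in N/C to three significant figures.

E ≈ 1.98 N/C

Dipole moment p = qd = (1.13×10⁻⁸ C)(0.0636 m) = 7.187×10⁻¹⁰ C·m.
On the dipole axis E = 2kp/r³.
E = 2·(8.99×10⁹)(7.187×10⁻¹⁰) / (1.87)³ = 1.976 N/C.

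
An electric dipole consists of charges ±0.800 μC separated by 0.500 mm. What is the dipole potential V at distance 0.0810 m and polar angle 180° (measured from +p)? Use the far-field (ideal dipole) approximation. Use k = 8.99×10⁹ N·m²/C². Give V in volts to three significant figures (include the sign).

Dipole moment p = qd = (8.00×10⁻⁷ C)(5.00×10⁻⁴ m) = 4.00×10⁻¹⁰ C·m.
The dipole potential is V = kp cosθ / r².
V = (8.99×10⁹)(4.00×10⁻¹⁰)·cos180° / (0.0810)² = -548.1 V.

V ≈ -548 V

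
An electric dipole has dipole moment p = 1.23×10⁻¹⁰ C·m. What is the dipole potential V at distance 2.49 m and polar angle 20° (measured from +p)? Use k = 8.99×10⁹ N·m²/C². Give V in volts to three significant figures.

The dipole potential is V = kp cosθ / r².
V = (8.99×10⁹)(1.23×10⁻¹⁰)·cos20° / (2.49)² = 0.1676 V.

V ≈ 0.168 V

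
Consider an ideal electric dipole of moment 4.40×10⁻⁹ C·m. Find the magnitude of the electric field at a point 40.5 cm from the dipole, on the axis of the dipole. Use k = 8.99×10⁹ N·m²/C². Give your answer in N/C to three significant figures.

E ≈ 1190 N/C

On the dipole axis E = 2kp/r³.
E = 2·(8.99×10⁹)(4.40×10⁻⁹) / (0.405)³ = 1191 N/C.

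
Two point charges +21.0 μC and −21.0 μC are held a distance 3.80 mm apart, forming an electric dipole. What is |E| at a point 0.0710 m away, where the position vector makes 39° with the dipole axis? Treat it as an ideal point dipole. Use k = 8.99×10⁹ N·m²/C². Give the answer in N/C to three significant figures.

E ≈ 3.36×10⁶ N/C

Dipole moment p = qd = (2.10×10⁻⁵ C)(0.00380 m) = 7.98×10⁻⁸ C·m.
At angle θ the dipole field magnitude is E = (kp/r³)·√(1 + 3cos²θ).
kp/r³ = (8.99×10⁹)(7.98×10⁻⁸) / (0.0710)³ = 2.004×10⁶ N/C.
√(1 + 3cos²39°) = √(1 + 3·0.6040) = √2.8119 ≈ 1.6769.
E ≈ 2.004×10⁶ × 1.677 = 3.361×10⁶ N/C.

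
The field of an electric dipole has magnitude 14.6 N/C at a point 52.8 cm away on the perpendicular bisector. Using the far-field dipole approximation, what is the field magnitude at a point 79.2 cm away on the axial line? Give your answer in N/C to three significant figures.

Dipole fields scale as 1/r³ in the far field.
The axial field is twice the equatorial field at the same r, so the geometry factor is 2/1.
E₂ = E₁ · (2/1) · (r₁/r₂)³ = 14.6 · 2 · (52.8/79.2)³.
(r₁/r₂)³ = (0.6667)³ = 0.2963.
E₂ ≈ 8.652 N/C.

E ≈ 8.65 N/C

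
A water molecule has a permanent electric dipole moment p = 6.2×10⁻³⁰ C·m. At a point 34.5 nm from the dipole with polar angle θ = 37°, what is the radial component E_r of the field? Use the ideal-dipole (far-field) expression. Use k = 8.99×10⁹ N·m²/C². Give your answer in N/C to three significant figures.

E_r ≈ 2170 N/C

For a dipole, E_r = (2kp cosθ)/r³.
kp/r³ = (8.99×10⁹)(6.20×10⁻³⁰)/(3.45×10⁻⁸)³ = 1357 N/C.
E_r = 2·1357·cos37° = 2168 N/C.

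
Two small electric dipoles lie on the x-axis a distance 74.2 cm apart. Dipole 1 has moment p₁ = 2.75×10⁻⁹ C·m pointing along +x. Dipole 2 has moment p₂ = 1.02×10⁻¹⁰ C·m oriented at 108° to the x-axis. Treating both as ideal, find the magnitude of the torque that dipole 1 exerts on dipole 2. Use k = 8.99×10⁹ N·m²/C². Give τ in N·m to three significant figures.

The second dipole sits on the axis of the first, so the field there is axial: E₁ = 2kp₁/r³ along +x.
E₁ = 2(8.99×10⁹)(2.75×10⁻⁹)/(0.742)³ = 121.0 N/C.
Torque on the second dipole: τ = p₂ E₁ sinθ.
τ = (1.02×10⁻¹⁰)(121.0)·sin108° = 1.174×10⁻⁸ N·m.

τ ≈ 1.17×10⁻⁸ N·m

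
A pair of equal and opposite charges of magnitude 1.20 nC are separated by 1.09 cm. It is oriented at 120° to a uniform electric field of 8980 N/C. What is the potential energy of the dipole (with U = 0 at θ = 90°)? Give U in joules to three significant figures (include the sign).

U ≈ 5.87×10⁻⁸ J

Dipole moment p = qd = (1.20×10⁻⁹ C)(0.0109 m) = 1.308×10⁻¹¹ C·m.
U = −p·E = −pE cosθ.
U = −(1.308×10⁻¹¹)(8980)·cos120° = 5.873×10⁻⁸ J.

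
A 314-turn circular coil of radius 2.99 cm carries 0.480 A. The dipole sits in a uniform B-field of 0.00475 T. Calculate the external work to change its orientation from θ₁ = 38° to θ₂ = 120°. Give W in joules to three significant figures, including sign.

m = NIA = NIπa² = 314·(0.480)·π·(0.0299)² = 0.4233 A·m².
W_ext = ΔU = −mB cosθ₂ + mB cosθ₁ = mB(cosθ₁ − cosθ₂).
W = (0.4233)(0.00475)·(cos38° − cos120°) = (0.002011)·(+1.2880) = 0.002590 J.

W ≈ 0.00259 J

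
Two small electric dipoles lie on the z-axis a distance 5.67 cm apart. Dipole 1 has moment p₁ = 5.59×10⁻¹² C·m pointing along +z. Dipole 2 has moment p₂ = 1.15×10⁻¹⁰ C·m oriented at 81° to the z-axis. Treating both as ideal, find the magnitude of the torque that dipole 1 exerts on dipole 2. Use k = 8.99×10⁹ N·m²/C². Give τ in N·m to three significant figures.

τ ≈ 6.26×10⁻⁸ N·m

The second dipole sits on the axis of the first, so the field there is axial: E₁ = 2kp₁/r³ along +z.
E₁ = 2(8.99×10⁹)(5.59×10⁻¹²)/(0.0567)³ = 551.4 N/C.
Torque on the second dipole: τ = p₂ E₁ sinθ.
τ = (1.15×10⁻¹⁰)(551.4)·sin81° = 6.263×10⁻⁸ N·m.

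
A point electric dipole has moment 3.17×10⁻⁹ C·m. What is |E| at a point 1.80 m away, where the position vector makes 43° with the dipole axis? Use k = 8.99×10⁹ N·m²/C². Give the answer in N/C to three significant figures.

E ≈ 7.89 N/C

At angle θ the dipole field magnitude is E = (kp/r³)·√(1 + 3cos²θ).
kp/r³ = (8.99×10⁹)(3.17×10⁻⁹) / (1.80)³ = 4.887 N/C.
√(1 + 3cos²43°) = √(1 + 3·0.5349) = √2.6046 ≈ 1.6139.
E ≈ 4.887 × 1.614 = 7.886 N/C.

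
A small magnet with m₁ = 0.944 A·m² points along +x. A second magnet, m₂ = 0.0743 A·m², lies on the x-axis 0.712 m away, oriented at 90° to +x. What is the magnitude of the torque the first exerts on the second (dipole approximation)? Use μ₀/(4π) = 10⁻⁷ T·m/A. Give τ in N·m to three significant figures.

Dipole B is on the axis of dipole A, so B₁ there is axial: B₁ = (μ₀/4π)·2m₁/r³ along +x.
B₁ = 2(10⁻⁷)(0.944)/(0.712)³ = 5.231×10⁻⁷ T.
τ = m₂ B₁ sinθ.
τ = (0.0743)(5.231×10⁻⁷)·sin90° = 3.886×10⁻⁸ N·m.

τ ≈ 3.89×10⁻⁸ N·m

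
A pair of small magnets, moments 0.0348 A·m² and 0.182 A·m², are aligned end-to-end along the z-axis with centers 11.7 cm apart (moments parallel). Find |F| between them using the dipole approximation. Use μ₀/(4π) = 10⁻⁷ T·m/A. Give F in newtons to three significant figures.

F ≈ 2.03×10⁻⁵ N

On-axis B of dipole 1: B = (μ₀/4π)·2m₁/r³. Force on dipole 2: F = m₂·dB/dr.
dB/dr = −(μ₀/4π)·6m₁/r⁴, so |F| = (μ₀/4π)·6m₁m₂/r⁴.
F = 6(10⁻⁷)(0.0348)(0.182)/(0.117)⁴ = 2.028×10⁻⁵ N.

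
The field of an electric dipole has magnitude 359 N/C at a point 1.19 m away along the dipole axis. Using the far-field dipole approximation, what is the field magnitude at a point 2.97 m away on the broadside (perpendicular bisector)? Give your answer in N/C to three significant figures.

Dipole fields scale as 1/r³ in the far field.
The axial field is twice the equatorial field at the same r, so the geometry factor is 1/2.
E₂ = E₁ · (1/2) · (r₁/r₂)³ = 359 · 0.5 · (1.19/2.97)³.
(r₁/r₂)³ = (0.4007)³ = 0.06432.
E₂ ≈ 11.55 N/C.

E ≈ 11.5 N/C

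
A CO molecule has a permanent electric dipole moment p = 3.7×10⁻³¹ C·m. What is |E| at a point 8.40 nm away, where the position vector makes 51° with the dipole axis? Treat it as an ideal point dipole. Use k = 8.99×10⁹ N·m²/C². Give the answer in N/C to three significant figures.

At angle θ the dipole field magnitude is E = (kp/r³)·√(1 + 3cos²θ).
kp/r³ = (8.99×10⁹)(3.70×10⁻³¹) / (8.40×10⁻⁹)³ = 5612 N/C.
√(1 + 3cos²51°) = √(1 + 3·0.3960) = √2.1881 ≈ 1.4792.
E ≈ 5612 × 1.479 = 8302 N/C.

E ≈ 8300 N/C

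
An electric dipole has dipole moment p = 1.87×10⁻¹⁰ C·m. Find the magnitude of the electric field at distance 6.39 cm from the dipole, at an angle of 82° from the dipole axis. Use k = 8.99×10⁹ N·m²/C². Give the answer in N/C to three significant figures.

E ≈ 6630 N/C

At angle θ the dipole field magnitude is E = (kp/r³)·√(1 + 3cos²θ).
kp/r³ = (8.99×10⁹)(1.87×10⁻¹⁰) / (0.0639)³ = 6443 N/C.
√(1 + 3cos²82°) = √(1 + 3·0.0194) = √1.0581 ≈ 1.0286.
E ≈ 6443 × 1.029 = 6628 N/C.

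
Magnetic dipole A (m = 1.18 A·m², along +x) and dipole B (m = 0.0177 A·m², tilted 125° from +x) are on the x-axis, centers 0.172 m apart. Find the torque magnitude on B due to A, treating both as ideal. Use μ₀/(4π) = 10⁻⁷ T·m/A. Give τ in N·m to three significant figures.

τ ≈ 6.72×10⁻⁷ N·m

Dipole B is on the axis of dipole A, so B₁ there is axial: B₁ = (μ₀/4π)·2m₁/r³ along +x.
B₁ = 2(10⁻⁷)(1.18)/(0.172)³ = 4.638×10⁻⁵ T.
τ = m₂ B₁ sinθ.
τ = (0.0177)(4.638×10⁻⁵)·sin125° = 6.725×10⁻⁷ N·m.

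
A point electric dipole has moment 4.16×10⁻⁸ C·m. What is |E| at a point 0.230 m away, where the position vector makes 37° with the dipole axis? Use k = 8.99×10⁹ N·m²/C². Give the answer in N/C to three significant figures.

E ≈ 5.25×10⁴ N/C

At angle θ the dipole field magnitude is E = (kp/r³)·√(1 + 3cos²θ).
kp/r³ = (8.99×10⁹)(4.16×10⁻⁸) / (0.230)³ = 3.074×10⁴ N/C.
√(1 + 3cos²37°) = √(1 + 3·0.6378) = √2.9135 ≈ 1.7069.
E ≈ 3.074×10⁴ × 1.707 = 5.247×10⁴ N/C.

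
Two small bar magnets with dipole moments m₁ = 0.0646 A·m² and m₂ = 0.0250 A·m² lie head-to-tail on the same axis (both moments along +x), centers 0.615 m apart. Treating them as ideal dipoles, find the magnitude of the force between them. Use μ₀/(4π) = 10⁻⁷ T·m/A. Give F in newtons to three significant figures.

F ≈ 6.77×10⁻⁹ N

On-axis B of dipole 1: B = (μ₀/4π)·2m₁/r³. Force on dipole 2: F = m₂·dB/dr.
dB/dr = −(μ₀/4π)·6m₁/r⁴, so |F| = (μ₀/4π)·6m₁m₂/r⁴.
F = 6(10⁻⁷)(0.0646)(0.0250)/(0.615)⁴ = 6.774×10⁻⁹ N.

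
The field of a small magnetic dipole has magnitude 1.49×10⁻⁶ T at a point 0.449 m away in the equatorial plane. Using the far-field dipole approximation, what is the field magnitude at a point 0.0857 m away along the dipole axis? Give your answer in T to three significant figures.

B ≈ 4.29×10⁻⁴ T

Dipole fields scale as 1/r³ in the far field.
The axial field is twice the equatorial field at the same r, so the geometry factor is 2/1.
B₂ = B₁ · (2/1) · (r₁/r₂)³ = 1.49×10⁻⁶ · 2 · (0.449/0.0857)³.
(r₁/r₂)³ = (5.239)³ = 143.8.
B₂ ≈ 4.286×10⁻⁴ T.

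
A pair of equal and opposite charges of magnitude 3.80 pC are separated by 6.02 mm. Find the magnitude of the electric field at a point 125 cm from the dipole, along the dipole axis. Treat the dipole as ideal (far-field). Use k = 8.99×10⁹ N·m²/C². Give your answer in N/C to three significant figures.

E ≈ 2.11×10⁻⁴ N/C

Dipole moment p = qd = (3.80×10⁻¹² C)(0.00602 m) = 2.288×10⁻¹⁴ C·m.
On the dipole axis E = 2kp/r³.
E = 2·(8.99×10⁹)(2.288×10⁻¹⁴) / (1.25)³ = 2.106×10⁻⁴ N/C.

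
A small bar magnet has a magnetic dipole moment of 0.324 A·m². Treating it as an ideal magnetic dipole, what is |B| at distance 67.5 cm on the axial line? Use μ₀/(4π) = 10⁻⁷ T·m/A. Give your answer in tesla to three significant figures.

B ≈ 2.11×10⁻⁷ T

On axis B = (μ₀/4π)·2m/r³.
B = 2·(10⁻⁷)·(0.324) / (0.675)³ = 2.107×10⁻⁷ T.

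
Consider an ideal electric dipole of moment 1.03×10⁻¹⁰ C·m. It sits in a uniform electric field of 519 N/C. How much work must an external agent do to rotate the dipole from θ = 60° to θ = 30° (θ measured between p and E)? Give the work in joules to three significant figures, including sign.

W ≈ -1.96×10⁻⁸ J

W_ext = ΔU = U(θ₂) − U(θ₁) = −pE cosθ₂ − (−pE cosθ₁) = pE(cosθ₁ − cosθ₂).
W = (1.03×10⁻¹⁰)(519)·(cos60° − cos30°) = (5.346×10⁻⁸)·(-0.3660) = -1.957×10⁻⁸ J.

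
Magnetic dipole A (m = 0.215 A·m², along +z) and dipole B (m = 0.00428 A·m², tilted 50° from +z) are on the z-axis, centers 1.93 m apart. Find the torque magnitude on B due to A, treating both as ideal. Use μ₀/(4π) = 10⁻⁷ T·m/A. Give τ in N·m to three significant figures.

τ ≈ 1.96×10⁻¹¹ N·m

Dipole B is on the axis of dipole A, so B₁ there is axial: B₁ = (μ₀/4π)·2m₁/r³ along +z.
B₁ = 2(10⁻⁷)(0.215)/(1.93)³ = 5.981×10⁻⁹ T.
τ = m₂ B₁ sinθ.
τ = (0.00428)(5.981×10⁻⁹)·sin50° = 1.961×10⁻¹¹ N·m.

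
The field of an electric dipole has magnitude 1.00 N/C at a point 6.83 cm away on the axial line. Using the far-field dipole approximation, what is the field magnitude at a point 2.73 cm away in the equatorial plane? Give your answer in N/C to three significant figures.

E ≈ 7.83 N/C

Dipole fields scale as 1/r³ in the far field.
The axial field is twice the equatorial field at the same r, so the geometry factor is 1/2.
E₂ = E₁ · (1/2) · (r₁/r₂)³ = 1.00 · 0.5 · (6.83/2.73)³.
(r₁/r₂)³ = (2.502)³ = 15.66.
E₂ ≈ 7.830 N/C.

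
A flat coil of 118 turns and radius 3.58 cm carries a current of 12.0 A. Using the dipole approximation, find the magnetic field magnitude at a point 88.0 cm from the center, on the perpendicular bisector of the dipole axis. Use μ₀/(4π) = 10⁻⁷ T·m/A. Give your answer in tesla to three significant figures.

B ≈ 8.37×10⁻⁷ T

m = NIA = NIπa² = 118·(12.0)·π·(0.0358)² = 5.701 A·m².
In the equatorial plane B = (μ₀/4π)·m/r³ (half the axial value).
B = (10⁻⁷)·(5.701) / (0.880)³ = 8.366×10⁻⁷ T.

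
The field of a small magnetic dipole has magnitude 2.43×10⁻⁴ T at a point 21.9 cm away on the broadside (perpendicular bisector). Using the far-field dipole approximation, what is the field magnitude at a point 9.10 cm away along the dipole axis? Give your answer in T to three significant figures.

B ≈ 0.00677 T

Dipole fields scale as 1/r³ in the far field.
The axial field is twice the equatorial field at the same r, so the geometry factor is 2/1.
B₂ = B₁ · (2/1) · (r₁/r₂)³ = 2.43×10⁻⁴ · 2 · (21.9/9.10)³.
(r₁/r₂)³ = (2.407)³ = 13.94.
B₂ ≈ 0.006774 T.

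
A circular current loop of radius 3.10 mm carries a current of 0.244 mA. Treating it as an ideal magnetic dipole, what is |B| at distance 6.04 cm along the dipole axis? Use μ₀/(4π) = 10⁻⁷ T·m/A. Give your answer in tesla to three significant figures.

B ≈ 6.69×10⁻¹² T

Magnetic moment m = IA = Iπa² = (2.44×10⁻⁴)·π·(0.00310)² = 7.367×10⁻⁹ A·m².
On axis B = (μ₀/4π)·2m/r³.
B = 2·(10⁻⁷)·(7.367×10⁻⁹) / (0.0604)³ = 6.687×10⁻¹² T.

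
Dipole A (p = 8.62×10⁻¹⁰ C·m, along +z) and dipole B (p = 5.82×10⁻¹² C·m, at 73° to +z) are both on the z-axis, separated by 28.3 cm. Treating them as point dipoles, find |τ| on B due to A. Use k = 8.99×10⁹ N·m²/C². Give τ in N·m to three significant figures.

The second dipole sits on the axis of the first, so the field there is axial: E₁ = 2kp₁/r³ along +z.
E₁ = 2(8.99×10⁹)(8.62×10⁻¹⁰)/(0.283)³ = 683.8 N/C.
Torque on the second dipole: τ = p₂ E₁ sinθ.
τ = (5.82×10⁻¹²)(683.8)·sin73° = 3.806×10⁻⁹ N·m.

τ ≈ 3.81×10⁻⁹ N·m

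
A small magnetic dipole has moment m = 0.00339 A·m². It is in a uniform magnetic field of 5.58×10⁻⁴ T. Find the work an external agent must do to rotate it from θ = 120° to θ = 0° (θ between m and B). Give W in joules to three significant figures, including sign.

W_ext = ΔU = −mB cosθ₂ + mB cosθ₁ = mB(cosθ₁ − cosθ₂).
W = (0.00339)(5.58×10⁻⁴)·(cos120° − cos0°) = (1.892×10⁻⁶)·(-1.5000) = -2.837×10⁻⁶ J.

W ≈ -2.84×10⁻⁶ J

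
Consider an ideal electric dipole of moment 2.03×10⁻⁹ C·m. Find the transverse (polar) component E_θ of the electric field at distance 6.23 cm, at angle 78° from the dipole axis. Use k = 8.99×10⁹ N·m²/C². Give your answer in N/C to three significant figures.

E_θ ≈ 7.38×10⁴ N/C

For a dipole, E_θ = (kp sinθ)/r³.
kp/r³ = (8.99×10⁹)(2.03×10⁻⁹)/(0.0623)³ = 7.547×10⁴ N/C.
E_θ = 7.547×10⁴·sin78° = 7.382×10⁴ N/C.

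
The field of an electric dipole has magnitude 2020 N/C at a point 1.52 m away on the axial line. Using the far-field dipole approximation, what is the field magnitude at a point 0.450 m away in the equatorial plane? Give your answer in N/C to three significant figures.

E ≈ 3.89×10⁴ N/C

Dipole fields scale as 1/r³ in the far field.
The axial field is twice the equatorial field at the same r, so the geometry factor is 1/2.
E₂ = E₁ · (1/2) · (r₁/r₂)³ = 2020 · 0.5 · (1.52/0.450)³.
(r₁/r₂)³ = (3.378)³ = 38.54.
E₂ ≈ 3.892×10⁴ N/C.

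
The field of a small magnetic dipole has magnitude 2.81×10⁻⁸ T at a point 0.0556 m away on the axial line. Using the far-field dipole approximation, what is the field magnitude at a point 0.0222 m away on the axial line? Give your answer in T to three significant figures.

Dipole fields scale as 1/r³ in the far field; the geometry is the same at both points.
B₂ = B₁ · (r₁/r₂)³ = 2.81×10⁻⁸ · (0.0556/0.0222)³.
(r₁/r₂)³ = (2.505)³ = 15.71.
B₂ ≈ 4.414×10⁻⁷ T.

B ≈ 4.41×10⁻⁷ T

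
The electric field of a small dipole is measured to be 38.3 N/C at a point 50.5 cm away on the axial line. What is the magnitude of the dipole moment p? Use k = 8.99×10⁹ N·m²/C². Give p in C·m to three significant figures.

p ≈ 2.74×10⁻¹⁰ C·m

On axis E = 2kp/r³, so p = Er³/(2k).
p = (38.3)·(0.505)³ / (2·8.99×10⁹) = 2.743×10⁻¹⁰ C·m.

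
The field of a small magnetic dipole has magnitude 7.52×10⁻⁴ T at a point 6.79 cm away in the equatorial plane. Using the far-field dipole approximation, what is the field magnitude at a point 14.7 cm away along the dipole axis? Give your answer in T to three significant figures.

Dipole fields scale as 1/r³ in the far field.
The axial field is twice the equatorial field at the same r, so the geometry factor is 2/1.
B₂ = B₁ · (2/1) · (r₁/r₂)³ = 7.52×10⁻⁴ · 2 · (6.79/14.7)³.
(r₁/r₂)³ = (0.4619)³ = 0.09855.
B₂ ≈ 1.482×10⁻⁴ T.

B ≈ 1.48×10⁻⁴ T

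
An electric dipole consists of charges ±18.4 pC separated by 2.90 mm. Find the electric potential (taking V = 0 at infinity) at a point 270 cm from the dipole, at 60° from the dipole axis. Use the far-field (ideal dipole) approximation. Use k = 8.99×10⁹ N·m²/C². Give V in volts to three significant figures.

Dipole moment p = qd = (1.84×10⁻¹¹ C)(0.00290 m) = 5.336×10⁻¹⁴ C·m.
The dipole potential is V = kp cosθ / r².
V = (8.99×10⁹)(5.336×10⁻¹⁴)·cos60° / (2.70)² = 3.290×10⁻⁵ V.

V ≈ 3.29×10⁻⁵ V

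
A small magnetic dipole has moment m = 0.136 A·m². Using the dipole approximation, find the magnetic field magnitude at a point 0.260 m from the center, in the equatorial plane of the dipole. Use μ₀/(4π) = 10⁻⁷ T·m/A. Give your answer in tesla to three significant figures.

B ≈ 7.74×10⁻⁷ T

In the equatorial plane B = (μ₀/4π)·m/r³ (half the axial value).
B = (10⁻⁷)·(0.136) / (0.260)³ = 7.738×10⁻⁷ T.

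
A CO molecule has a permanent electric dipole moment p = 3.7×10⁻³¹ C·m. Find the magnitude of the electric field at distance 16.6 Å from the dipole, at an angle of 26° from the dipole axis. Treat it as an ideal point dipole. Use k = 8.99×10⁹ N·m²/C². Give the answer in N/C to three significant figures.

At angle θ the dipole field magnitude is E = (kp/r³)·√(1 + 3cos²θ).
kp/r³ = (8.99×10⁹)(3.70×10⁻³¹) / (1.66×10⁻⁹)³ = 7.272×10⁵ N/C.
√(1 + 3cos²26°) = √(1 + 3·0.8078) = √3.4235 ≈ 1.8503.
E ≈ 7.272×10⁵ × 1.850 = 1.345×10⁶ N/C.

E ≈ 1.35×10⁶ N/C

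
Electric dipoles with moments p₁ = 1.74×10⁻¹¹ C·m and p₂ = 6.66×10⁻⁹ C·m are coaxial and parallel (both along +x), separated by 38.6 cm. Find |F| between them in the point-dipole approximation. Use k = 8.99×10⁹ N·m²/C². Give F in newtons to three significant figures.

On-axis field of dipole 1 at distance r: E = 2kp₁/r³. Force on dipole 2 is F = p₂·dE/dr (gradient along axis).
dE/dr = −6kp₁/r⁴, so |F| = 6kp₁p₂/r⁴ (attractive for aligned moments).
F = 6(8.99×10⁹)(1.74×10⁻¹¹)(6.66×10⁻⁹)/(0.386)⁴ = 2.816×10⁻⁷ N.

F ≈ 2.82×10⁻⁷ N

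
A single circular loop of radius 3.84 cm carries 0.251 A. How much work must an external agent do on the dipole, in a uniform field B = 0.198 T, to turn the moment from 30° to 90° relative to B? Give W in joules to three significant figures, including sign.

Magnetic moment m = IA = Iπa² = (0.251)·π·(0.0384)² = 0.001163 A·m².
W_ext = ΔU = −mB cosθ₂ + mB cosθ₁ = mB(cosθ₁ − cosθ₂).
W = (0.001163)(0.198)·(cos30° − cos90°) = (2.303×10⁻⁴)·(+0.8660) = 1.994×10⁻⁴ J.

W ≈ 1.99×10⁻⁴ J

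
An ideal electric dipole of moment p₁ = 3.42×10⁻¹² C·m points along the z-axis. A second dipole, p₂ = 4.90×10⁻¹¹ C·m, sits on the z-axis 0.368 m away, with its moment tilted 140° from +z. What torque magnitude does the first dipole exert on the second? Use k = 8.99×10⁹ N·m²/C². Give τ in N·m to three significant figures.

The second dipole sits on the axis of the first, so the field there is axial: E₁ = 2kp₁/r³ along +z.
E₁ = 2(8.99×10⁹)(3.42×10⁻¹²)/(0.368)³ = 1.234 N/C.
Torque on the second dipole: τ = p₂ E₁ sinθ.
τ = (4.90×10⁻¹¹)(1.234)·sin140° = 3.886×10⁻¹¹ N·m.

τ ≈ 3.89×10⁻¹¹ N·m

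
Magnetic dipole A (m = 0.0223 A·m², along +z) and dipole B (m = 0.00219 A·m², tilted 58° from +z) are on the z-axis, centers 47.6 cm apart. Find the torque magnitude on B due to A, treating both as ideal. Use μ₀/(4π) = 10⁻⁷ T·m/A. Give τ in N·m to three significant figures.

τ ≈ 7.68×10⁻¹¹ N·m

Dipole B is on the axis of dipole A, so B₁ there is axial: B₁ = (μ₀/4π)·2m₁/r³ along +z.
B₁ = 2(10⁻⁷)(0.0223)/(0.476)³ = 4.135×10⁻⁸ T.
τ = m₂ B₁ sinθ.
τ = (0.00219)(4.135×10⁻⁸)·sin58° = 7.680×10⁻¹¹ N·m.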